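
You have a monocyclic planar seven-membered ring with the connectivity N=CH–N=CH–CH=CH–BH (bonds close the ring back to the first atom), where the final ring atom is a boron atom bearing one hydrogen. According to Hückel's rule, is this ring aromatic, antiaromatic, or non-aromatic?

The p orbitals form a continuous loop: the double-bond atoms are sp², each contributing one p electron; each =N– nitrogen is pyridine-type (lone pair in the sp² plane, one electron in the p orbital); the boron has an empty p orbital. The ring is fully conjugated.
Tallying contributions gives 3 × 2 = 6 from the double-bond units + 0 from the BH atom = 6.
That gives a 4n+2 count (6, n = 1).

Aromatic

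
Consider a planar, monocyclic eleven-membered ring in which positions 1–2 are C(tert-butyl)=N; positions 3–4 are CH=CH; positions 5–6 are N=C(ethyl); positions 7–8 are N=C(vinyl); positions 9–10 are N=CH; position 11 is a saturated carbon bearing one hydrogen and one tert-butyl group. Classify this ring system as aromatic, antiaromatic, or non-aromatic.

Because that saturated carbon is sp³ and has no p orbital in the ring π system at the CH(tert-butyl) position, the π system cannot extend all the way around the ring.
Without a continuous loop of overlapping p orbitals the Hückel electron count never comes into play.

Non-aromatic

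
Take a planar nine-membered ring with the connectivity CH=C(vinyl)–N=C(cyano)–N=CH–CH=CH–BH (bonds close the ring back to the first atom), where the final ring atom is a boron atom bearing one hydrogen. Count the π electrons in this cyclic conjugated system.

All ring atoms are sp² and supply a p orbital to the ring (every atom in a ring double bond is sp² and brings one electron to the p orbital; each =N– nitrogen is pyridine-type (lone pair in the sp² plane, one electron in the p orbital); the boron has an empty p orbital); the conjugation is uninterrupted.
Adding the contributions, 4 × 2 = 8 from the double-bond units + 0 from the BH atom = 8.

8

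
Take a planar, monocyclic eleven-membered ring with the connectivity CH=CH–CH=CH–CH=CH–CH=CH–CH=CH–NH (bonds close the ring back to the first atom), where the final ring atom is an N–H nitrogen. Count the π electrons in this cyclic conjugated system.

12

All ring atoms are sp² and supply a p orbital to the ring (each doubly-bonded ring atom is sp² with one p-orbital electron; the pyrrole-type nitrogen donates its lone pair from the p orbital); the conjugation is uninterrupted.
Adding the contributions, 5 × 2 = 10 from the double-bond units + 2 from the NH atom = 12.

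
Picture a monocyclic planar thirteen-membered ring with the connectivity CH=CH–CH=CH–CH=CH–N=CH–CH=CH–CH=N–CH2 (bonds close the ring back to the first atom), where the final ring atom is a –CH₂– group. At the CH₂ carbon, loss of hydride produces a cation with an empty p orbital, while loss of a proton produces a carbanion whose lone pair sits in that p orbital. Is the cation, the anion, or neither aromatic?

The anion

In either ion the ring is fully conjugated: every atom, including the new sp² carbon, supplies a p orbital.
Cation: 6 × 2 + 0 = 12 π electrons → 4(3), antiaromatic.
Anion: 6 × 2 + 2 = 14 π electrons → 4(3)+2, aromatic.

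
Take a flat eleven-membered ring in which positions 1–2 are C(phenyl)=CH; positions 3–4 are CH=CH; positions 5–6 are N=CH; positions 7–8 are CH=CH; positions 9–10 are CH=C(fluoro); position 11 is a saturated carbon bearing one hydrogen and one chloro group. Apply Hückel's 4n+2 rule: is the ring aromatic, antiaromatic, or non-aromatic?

Because that saturated carbon is sp³ and has no p orbital in the ring π system at the CH(chloro) position, the π system cannot extend all the way around the ring.
Hückel's rule only applies to fully conjugated rings, so this one is simply non-aromatic.

Non-aromatic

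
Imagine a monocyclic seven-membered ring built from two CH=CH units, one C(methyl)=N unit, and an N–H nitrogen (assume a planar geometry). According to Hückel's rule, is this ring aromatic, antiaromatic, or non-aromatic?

All ring atoms are sp² and supply a p orbital to the ring (every atom in a ring double bond is sp² and brings one electron to the p orbital; the doubly-bonded nitrogens are pyridine-type — their lone pairs lie in the ring plane, leaving one electron in the p orbital; the pyrrole-type nitrogen donates its lone pair from the p orbital); the conjugation is uninterrupted.
Tallying contributions gives 3 × 2 = 6 from the double-bond units + 2 from the NH atom = 8.
A 4n π count (8, n = 2) in a planar conjugated ring means antiaromatic.

Antiaromatic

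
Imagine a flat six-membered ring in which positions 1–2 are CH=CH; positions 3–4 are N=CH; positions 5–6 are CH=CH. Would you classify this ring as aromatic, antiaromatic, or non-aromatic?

The p orbitals form a continuous loop: each doubly-bonded ring atom is sp² with one p-orbital electron; each sp² =N– keeps its lone pair in-plane and puts one electron into the π system. The ring is fully conjugated.
Tallying contributions gives 3 × 2 = 6 from the 3 double-bond units.
That gives a 4n+2 count (6, n = 1).

Aromatic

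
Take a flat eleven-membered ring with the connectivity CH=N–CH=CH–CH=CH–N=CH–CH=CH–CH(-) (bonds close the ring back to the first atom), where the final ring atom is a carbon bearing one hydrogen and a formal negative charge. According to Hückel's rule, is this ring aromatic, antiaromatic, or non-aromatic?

The p orbitals form a continuous loop: each doubly-bonded ring atom is sp² with one p-orbital electron; the doubly-bonded nitrogens are pyridine-type — their lone pairs lie in the ring plane, leaving one electron in the p orbital; the carbanion's lone pair occupies the p orbital. The ring is fully conjugated.
Adding the contributions, 5 × 2 = 10 from the double-bond units + 2 from the CH(-) atom = 12.
A 4n π count (12, n = 3) in a planar conjugated ring means antiaromatic.

Antiaromatic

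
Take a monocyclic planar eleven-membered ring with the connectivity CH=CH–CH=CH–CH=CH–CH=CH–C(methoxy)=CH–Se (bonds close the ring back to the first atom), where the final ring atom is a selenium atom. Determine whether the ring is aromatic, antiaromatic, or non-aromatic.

Antiaromatic

Every ring atom contributes a p orbital perpendicular to the ring (the double-bond atoms are sp², each contributing one p electron; the selenium donates one lone pair from its p orbital), so the π system is cyclic and fully conjugated.
π-electron count: 5 × 2 = 10 from the double-bond units + 2 from the Se atom = 12.
12 is a 4n count (n = 3), so the planar conjugated ring is antiaromatic.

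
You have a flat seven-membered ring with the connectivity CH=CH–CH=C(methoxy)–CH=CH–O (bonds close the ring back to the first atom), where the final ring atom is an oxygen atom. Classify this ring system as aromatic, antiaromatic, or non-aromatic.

Antiaromatic

All ring atoms are sp² and supply a p orbital to the ring (each doubly-bonded ring atom is sp² with one p-orbital electron; the oxygen donates one lone pair from its p orbital); the conjugation is uninterrupted.
Adding the contributions, 3 × 2 = 6 from the double-bond units + 2 from the O atom = 8.
A 4n π count (8, n = 2) in a planar conjugated ring means antiaromatic.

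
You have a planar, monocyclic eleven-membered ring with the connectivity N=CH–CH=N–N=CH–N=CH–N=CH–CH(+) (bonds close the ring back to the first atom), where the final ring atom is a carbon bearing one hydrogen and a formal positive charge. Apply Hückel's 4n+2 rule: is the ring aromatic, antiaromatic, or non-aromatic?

The p orbitals form a continuous loop: the double-bond atoms are sp², each contributing one p electron; each sp² =N– keeps its lone pair in-plane and puts one electron into the π system; the carbocation has an empty p orbital. The ring is fully conjugated.
Tallying contributions gives 5 × 2 = 10 from the double-bond units + 0 from the CH(+) atom = 10.
That gives a 4n+2 count (10, n = 2).

Aromatic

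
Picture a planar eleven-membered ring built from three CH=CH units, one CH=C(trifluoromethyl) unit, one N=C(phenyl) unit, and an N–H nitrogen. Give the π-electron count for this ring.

Every ring atom contributes a p orbital perpendicular to the ring (the double-bond atoms are sp², each contributing one p electron; each sp² =N– keeps its lone pair in-plane and puts one electron into the π system; the pyrrole-type nitrogen donates its lone pair from the p orbital), so the π system is cyclic and fully conjugated.
Tallying contributions gives 5 × 2 = 10 from the double-bond units + 2 from the NH atom = 12.

12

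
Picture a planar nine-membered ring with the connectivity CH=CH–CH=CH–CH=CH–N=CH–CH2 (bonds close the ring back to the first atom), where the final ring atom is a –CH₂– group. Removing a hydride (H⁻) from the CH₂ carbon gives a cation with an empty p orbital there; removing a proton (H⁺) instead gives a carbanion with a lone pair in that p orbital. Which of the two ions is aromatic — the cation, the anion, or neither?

Both ions have a continuous loop of p orbitals — each ring atom is sp².
Cation: 4 × 2 + 0 = 8 π electrons → 4(2), antiaromatic.
Anion: 4 × 2 + 2 = 10 π electrons → 4(2)+2, aromatic.

The anion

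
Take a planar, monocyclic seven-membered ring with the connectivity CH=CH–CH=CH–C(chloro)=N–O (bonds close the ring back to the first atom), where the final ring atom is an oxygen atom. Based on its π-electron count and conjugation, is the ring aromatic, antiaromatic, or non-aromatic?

Antiaromatic

Check conjugation: every atom in a ring double bond is sp² and brings one electron to the p orbital; each =N– nitrogen is pyridine-type (lone pair in the sp² plane, one electron in the p orbital); the oxygen donates one lone pair from its p orbital — every position has a p orbital, so the cyclic π system is continuous.
Tallying contributions gives 3 × 2 = 6 from the double-bond units + 2 from the O atom = 8.
8 is a 4n count (n = 2), so the planar conjugated ring is antiaromatic.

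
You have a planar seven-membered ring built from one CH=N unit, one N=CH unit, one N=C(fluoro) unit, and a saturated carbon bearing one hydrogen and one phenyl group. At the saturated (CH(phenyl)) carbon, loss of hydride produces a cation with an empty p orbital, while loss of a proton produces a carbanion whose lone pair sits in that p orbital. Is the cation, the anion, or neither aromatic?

In either ion the ring is fully conjugated: every atom, including the new sp² carbon, supplies a p orbital.
Cation: 3 × 2 + 0 = 6 π electrons → 4(1)+2, aromatic.
Anion: 3 × 2 + 2 = 8 π electrons → 4(2), antiaromatic.

The cation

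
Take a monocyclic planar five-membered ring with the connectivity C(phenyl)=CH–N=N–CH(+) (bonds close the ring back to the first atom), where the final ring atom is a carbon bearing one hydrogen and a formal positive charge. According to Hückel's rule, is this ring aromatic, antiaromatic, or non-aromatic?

The p orbitals form a continuous loop: each doubly-bonded ring atom is sp² with one p-orbital electron; each sp² =N– keeps its lone pair in-plane and puts one electron into the π system; the carbocation has an empty p orbital. The ring is fully conjugated.
π-electron count: 2 × 2 = 4 from the double-bond units + 0 from the CH(+) atom = 4.
4 = 4(1); a planar, fully conjugated 4n system is antiaromatic.

Antiaromatic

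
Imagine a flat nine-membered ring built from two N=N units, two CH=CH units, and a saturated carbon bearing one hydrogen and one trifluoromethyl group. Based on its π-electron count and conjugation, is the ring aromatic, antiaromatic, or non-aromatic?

At the CH(trifluoromethyl) position, that saturated carbon is sp³ and has no p orbital in the ring π system; the ring's p-orbital overlap is broken there.
Without a continuous loop of overlapping p orbitals the Hückel electron count never comes into play.

Non-aromatic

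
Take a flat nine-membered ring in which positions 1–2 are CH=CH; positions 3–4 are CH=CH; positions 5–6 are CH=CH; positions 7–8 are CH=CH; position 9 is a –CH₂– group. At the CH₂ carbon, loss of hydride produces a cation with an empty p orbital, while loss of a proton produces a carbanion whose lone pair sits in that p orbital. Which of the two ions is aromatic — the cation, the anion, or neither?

In both ions every ring atom is sp² and contributes a p orbital, so both rings are fully conjugated.
Cation: 4 × 2 + 0 = 8 π electrons → 4(2), antiaromatic.
Anion: 4 × 2 + 2 = 10 π electrons → 4(2)+2, aromatic.

The anion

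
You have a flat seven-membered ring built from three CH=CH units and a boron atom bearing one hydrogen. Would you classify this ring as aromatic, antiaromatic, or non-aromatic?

Check conjugation: each doubly-bonded ring atom is sp² with one p-orbital electron; the boron has an empty p orbital — every position has a p orbital, so the cyclic π system is continuous.
Tallying contributions gives 3 × 2 = 6 from the double-bond units + 0 from the BH atom = 6.
With 6 π electrons (n = 1), the Hückel 4n+2 condition holds.

Aromatic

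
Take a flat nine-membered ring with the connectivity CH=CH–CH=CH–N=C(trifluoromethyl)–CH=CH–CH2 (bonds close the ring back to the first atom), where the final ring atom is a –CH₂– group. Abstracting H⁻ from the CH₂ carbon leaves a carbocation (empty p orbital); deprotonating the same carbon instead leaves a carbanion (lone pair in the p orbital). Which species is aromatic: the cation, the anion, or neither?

The anion

Both ions have a continuous loop of p orbitals — each ring atom is sp².
Cation: 4 × 2 + 0 = 8 π electrons → 4(2), antiaromatic.
Anion: 4 × 2 + 2 = 10 π electrons → 4(2)+2, aromatic.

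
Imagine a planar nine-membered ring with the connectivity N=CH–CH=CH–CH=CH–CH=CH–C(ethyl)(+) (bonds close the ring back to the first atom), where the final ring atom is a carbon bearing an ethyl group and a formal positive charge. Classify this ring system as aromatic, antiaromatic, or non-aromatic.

Check conjugation: every atom in a ring double bond is sp² and brings one electron to the p orbital; each =N– nitrogen is pyridine-type (lone pair in the sp² plane, one electron in the p orbital); the carbocation has an empty p orbital — every position has a p orbital, so the cyclic π system is continuous.
π-electron count: 4 × 2 = 8 from the double-bond units + 0 from the C(ethyl)(+) atom = 8.
8 = 4(2); a planar, fully conjugated 4n system is antiaromatic.

Antiaromatic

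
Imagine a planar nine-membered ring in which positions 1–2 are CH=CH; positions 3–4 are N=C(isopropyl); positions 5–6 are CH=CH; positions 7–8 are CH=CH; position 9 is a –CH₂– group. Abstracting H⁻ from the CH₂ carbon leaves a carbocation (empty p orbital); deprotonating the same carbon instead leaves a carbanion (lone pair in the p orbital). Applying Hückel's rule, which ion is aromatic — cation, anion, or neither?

Once that carbon is sp², every ring atom has a p orbital and both ions are fully conjugated.
Cation: 4 × 2 + 0 = 8 π electrons → 4(2), antiaromatic.
Anion: 4 × 2 + 2 = 10 π electrons → 4(2)+2, aromatic.

The anion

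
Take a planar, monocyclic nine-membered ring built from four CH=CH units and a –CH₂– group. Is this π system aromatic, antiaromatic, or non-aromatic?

The CH2 position has four σ bonds — the tetrahedral CH₂ carbon is sp³ and has no p orbital in the ring π system — so the cyclic conjugation is interrupted.
Broken conjugation rules out both aromaticity and antiaromaticity.

Non-aromatic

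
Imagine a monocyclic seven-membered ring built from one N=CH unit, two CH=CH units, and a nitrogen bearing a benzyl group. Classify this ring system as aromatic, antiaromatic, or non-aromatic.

Antiaromatic

Every ring atom contributes a p orbital perpendicular to the ring (the double-bond atoms are sp², each contributing one p electron; each sp² =N– keeps its lone pair in-plane and puts one electron into the π system; the pyrrole-type nitrogen donates its lone pair from the p orbital), so the π system is cyclic and fully conjugated.
Counting π electrons: 3 × 2 = 6 from the double-bond units + 2 from the N(benzyl) atom = 8.
8 = 4(2); a planar, fully conjugated 4n system is antiaromatic.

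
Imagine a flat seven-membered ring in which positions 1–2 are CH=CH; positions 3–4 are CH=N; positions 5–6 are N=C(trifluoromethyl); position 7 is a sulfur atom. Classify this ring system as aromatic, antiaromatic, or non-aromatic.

All ring atoms are sp² and supply a p orbital to the ring (the double-bond atoms are sp², each contributing one p electron; each sp² =N– keeps its lone pair in-plane and puts one electron into the π system; the sulfur donates one lone pair from its p orbital); the conjugation is uninterrupted.
Tallying contributions gives 3 × 2 = 6 from the double-bond units + 2 from the S atom = 8.
8 = 4(2); a planar, fully conjugated 4n system is antiaromatic.

Antiaromatic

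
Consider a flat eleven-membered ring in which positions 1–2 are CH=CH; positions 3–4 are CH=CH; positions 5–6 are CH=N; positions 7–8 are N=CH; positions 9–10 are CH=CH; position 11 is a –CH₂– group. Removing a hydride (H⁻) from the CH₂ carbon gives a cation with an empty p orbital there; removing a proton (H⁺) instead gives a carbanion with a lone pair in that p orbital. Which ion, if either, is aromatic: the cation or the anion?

The cation

Both ions have a continuous loop of p orbitals — each ring atom is sp².
Cation: 5 × 2 + 0 = 10 π electrons → 4(2)+2, aromatic.
Anion: 5 × 2 + 2 = 12 π electrons → 4(3), antiaromatic.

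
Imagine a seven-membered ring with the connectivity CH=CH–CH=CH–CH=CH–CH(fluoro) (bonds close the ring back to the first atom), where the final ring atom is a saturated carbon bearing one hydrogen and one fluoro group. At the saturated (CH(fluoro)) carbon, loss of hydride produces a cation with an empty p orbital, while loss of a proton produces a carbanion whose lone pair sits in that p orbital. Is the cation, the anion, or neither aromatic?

The cation

Both ions have a continuous loop of p orbitals — each ring atom is sp².
Cation: 3 × 2 + 0 = 6 π electrons → 4(1)+2, aromatic.
Anion: 3 × 2 + 2 = 8 π electrons → 4(2), antiaromatic.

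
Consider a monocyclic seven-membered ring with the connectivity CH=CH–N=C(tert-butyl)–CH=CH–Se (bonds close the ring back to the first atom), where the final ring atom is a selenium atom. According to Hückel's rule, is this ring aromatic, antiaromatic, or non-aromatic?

Check conjugation: each doubly-bonded ring atom is sp² with one p-orbital electron; the doubly-bonded nitrogens are pyridine-type — their lone pairs lie in the ring plane, leaving one electron in the p orbital; the selenium donates one lone pair from its p orbital — every position has a p orbital, so the cyclic π system is continuous.
π-electron count: 3 × 2 = 6 from the double-bond units + 2 from the Se atom = 8.
With 8 = 4·2 π electrons, Hückel's rule classifies the planar ring as antiaromatic.

Antiaromatic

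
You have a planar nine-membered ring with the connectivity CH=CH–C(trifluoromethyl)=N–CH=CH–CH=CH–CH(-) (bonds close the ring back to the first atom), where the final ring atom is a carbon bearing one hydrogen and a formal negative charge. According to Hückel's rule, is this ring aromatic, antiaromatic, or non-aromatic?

Check conjugation: every atom in a ring double bond is sp² and brings one electron to the p orbital; each sp² =N– keeps its lone pair in-plane and puts one electron into the π system; the carbanion's lone pair occupies the p orbital — every position has a p orbital, so the cyclic π system is continuous.
π-electron count: 4 × 2 = 8 from the double-bond units + 2 from the CH(-) atom = 10.
With 10 π electrons (n = 2), the Hückel 4n+2 condition holds.

Aromatic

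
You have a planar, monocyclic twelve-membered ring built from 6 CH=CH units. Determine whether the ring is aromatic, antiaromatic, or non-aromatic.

The p orbitals form a continuous loop: each doubly-bonded ring atom is sp² with one p-orbital electron. The ring is fully conjugated.
Adding the contributions, 6 × 2 = 12 from the 6 double-bond units.
12 = 4(3); a planar, fully conjugated 4n system is antiaromatic.

Antiaromatic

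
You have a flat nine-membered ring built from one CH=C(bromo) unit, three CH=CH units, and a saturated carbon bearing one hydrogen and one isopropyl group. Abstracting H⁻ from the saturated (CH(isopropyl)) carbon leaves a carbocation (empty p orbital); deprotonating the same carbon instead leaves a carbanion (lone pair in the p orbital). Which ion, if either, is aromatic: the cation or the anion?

The anion

Both ions have a continuous loop of p orbitals — each ring atom is sp².
Cation: 4 × 2 + 0 = 8 π electrons → 4(2), antiaromatic.
Anion: 4 × 2 + 2 = 10 π electrons → 4(2)+2, aromatic.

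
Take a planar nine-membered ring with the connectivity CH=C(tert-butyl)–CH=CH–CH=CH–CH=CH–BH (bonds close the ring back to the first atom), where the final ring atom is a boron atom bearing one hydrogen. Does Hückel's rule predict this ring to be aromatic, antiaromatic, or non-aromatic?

Antiaromatic

Check conjugation: the double-bond atoms are sp², each contributing one p electron; the boron has an empty p orbital — every position has a p orbital, so the cyclic π system is continuous.
Adding the contributions, 4 × 2 = 8 from the double-bond units + 0 from the BH atom = 8.
8 = 4(2); a planar, fully conjugated 4n system is antiaromatic.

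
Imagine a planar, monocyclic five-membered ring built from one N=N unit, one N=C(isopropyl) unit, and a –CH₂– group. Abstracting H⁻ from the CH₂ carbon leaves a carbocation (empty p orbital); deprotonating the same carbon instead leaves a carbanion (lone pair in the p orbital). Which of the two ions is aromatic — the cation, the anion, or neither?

In either ion the ring is fully conjugated: every atom, including the new sp² carbon, supplies a p orbital.
Cation: 2 × 2 + 0 = 4 π electrons → 4(1), antiaromatic.
Anion: 2 × 2 + 2 = 6 π electrons → 4(1)+2, aromatic.

The anion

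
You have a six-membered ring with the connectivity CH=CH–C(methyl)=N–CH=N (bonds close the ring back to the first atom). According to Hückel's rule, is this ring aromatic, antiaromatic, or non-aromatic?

Aromatic

Every ring atom contributes a p orbital perpendicular to the ring (the double-bond atoms are sp², each contributing one p electron; each =N– nitrogen is pyridine-type (lone pair in the sp² plane, one electron in the p orbital)), so the π system is cyclic and fully conjugated.
Counting π electrons: 3 × 2 = 6 from the 3 double-bond units.
Since 6 = 4·1 + 2, the ring meets the 4n+2 criterion.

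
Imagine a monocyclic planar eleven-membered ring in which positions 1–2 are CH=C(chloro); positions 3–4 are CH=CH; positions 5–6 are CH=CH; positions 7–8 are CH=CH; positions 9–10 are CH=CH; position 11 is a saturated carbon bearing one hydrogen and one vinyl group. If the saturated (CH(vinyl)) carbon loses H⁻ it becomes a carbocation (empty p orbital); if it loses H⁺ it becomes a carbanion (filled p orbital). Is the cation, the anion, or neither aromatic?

In both ions every ring atom is sp² and contributes a p orbital, so both rings are fully conjugated.
Cation: 5 × 2 + 0 = 10 π electrons → 4(2)+2, aromatic.
Anion: 5 × 2 + 2 = 12 π electrons → 4(3), antiaromatic.

The cation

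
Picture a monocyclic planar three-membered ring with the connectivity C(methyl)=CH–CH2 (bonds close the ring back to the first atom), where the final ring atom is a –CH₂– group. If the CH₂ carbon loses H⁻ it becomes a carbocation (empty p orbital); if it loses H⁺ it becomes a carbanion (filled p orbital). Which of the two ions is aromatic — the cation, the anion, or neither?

Both ions have a continuous loop of p orbitals — each ring atom is sp².
Cation: 1 × 2 + 0 = 2 π electrons → 4(0)+2, aromatic.
Anion: 1 × 2 + 2 = 4 π electrons → 4(1), antiaromatic.

The cation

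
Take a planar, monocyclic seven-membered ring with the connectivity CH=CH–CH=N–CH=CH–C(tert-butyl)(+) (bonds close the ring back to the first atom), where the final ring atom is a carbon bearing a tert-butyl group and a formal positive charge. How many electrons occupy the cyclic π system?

Check conjugation: each doubly-bonded ring atom is sp² with one p-orbital electron; each sp² =N– keeps its lone pair in-plane and puts one electron into the π system; the carbocation has an empty p orbital — every position has a p orbital, so the cyclic π system is continuous.
Tallying contributions gives 3 × 2 = 6 from the double-bond units + 0 from the C(tert-butyl)(+) atom = 6.

6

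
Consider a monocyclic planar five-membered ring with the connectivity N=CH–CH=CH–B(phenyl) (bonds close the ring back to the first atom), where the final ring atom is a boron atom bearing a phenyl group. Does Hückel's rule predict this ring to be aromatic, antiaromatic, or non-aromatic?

Check conjugation: every atom in a ring double bond is sp² and brings one electron to the p orbital; each =N– nitrogen is pyridine-type (lone pair in the sp² plane, one electron in the p orbital); the boron has an empty p orbital — every position has a p orbital, so the cyclic π system is continuous.
Tallying contributions gives 2 × 2 = 4 from the double-bond units + 0 from the B(phenyl) atom = 4.
4 is a 4n count (n = 1), so the planar conjugated ring is antiaromatic.

Antiaromatic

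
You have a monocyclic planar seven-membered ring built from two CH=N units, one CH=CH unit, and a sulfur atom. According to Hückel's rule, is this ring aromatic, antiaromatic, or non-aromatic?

Antiaromatic

All ring atoms are sp² and supply a p orbital to the ring (each doubly-bonded ring atom is sp² with one p-orbital electron; each sp² =N– keeps its lone pair in-plane and puts one electron into the π system; the sulfur donates one lone pair from its p orbital); the conjugation is uninterrupted.
π-electron count: 3 × 2 = 6 from the double-bond units + 2 from the S atom = 8.
A 4n π count (8, n = 2) in a planar conjugated ring means antiaromatic.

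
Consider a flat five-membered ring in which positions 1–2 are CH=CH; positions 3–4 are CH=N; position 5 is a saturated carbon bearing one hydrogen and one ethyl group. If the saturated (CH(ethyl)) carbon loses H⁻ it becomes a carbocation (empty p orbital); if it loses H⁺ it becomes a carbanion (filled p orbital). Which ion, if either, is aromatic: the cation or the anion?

Once that carbon is sp², every ring atom has a p orbital and both ions are fully conjugated.
Cation: 2 × 2 + 0 = 4 π electrons → 4(1), antiaromatic.
Anion: 2 × 2 + 2 = 6 π electrons → 4(1)+2, aromatic.

The anion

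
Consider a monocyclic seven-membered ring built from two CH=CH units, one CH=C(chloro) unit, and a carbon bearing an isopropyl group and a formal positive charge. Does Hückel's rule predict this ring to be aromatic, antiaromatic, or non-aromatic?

Aromatic

All ring atoms are sp² and supply a p orbital to the ring (each doubly-bonded ring atom is sp² with one p-orbital electron; the carbocation has an empty p orbital); the conjugation is uninterrupted.
π-electron count: 3 × 2 = 6 from the double-bond units + 0 from the C(isopropyl)(+) atom = 6.
With 6 π electrons (n = 1), the Hückel 4n+2 condition holds.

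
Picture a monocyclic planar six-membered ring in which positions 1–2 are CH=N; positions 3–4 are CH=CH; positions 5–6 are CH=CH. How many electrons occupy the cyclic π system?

6

Every ring atom contributes a p orbital perpendicular to the ring (the double-bond atoms are sp², each contributing one p electron; each =N– nitrogen is pyridine-type (lone pair in the sp² plane, one electron in the p orbital)), so the π system is cyclic and fully conjugated.
Counting π electrons: 3 × 2 = 6 from the 3 double-bond units.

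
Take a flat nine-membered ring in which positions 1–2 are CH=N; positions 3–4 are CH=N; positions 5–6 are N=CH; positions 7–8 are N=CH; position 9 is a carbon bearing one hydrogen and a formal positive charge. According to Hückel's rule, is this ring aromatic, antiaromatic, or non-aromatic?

Antiaromatic

Check conjugation: the double-bond atoms are sp², each contributing one p electron; each sp² =N– keeps its lone pair in-plane and puts one electron into the π system; the carbocation has an empty p orbital — every position has a p orbital, so the cyclic π system is continuous.
Tallying contributions gives 4 × 2 = 8 from the double-bond units + 0 from the CH(+) atom = 8.
A 4n π count (8, n = 2) in a planar conjugated ring means antiaromatic.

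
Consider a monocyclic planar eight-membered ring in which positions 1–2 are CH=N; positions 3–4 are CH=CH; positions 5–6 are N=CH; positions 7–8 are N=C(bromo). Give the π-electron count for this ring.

Check conjugation: each doubly-bonded ring atom is sp² with one p-orbital electron; the doubly-bonded nitrogens are pyridine-type — their lone pairs lie in the ring plane, leaving one electron in the p orbital — every position has a p orbital, so the cyclic π system is continuous.
Tallying contributions gives 4 × 2 = 8 from the 4 double-bond units.

8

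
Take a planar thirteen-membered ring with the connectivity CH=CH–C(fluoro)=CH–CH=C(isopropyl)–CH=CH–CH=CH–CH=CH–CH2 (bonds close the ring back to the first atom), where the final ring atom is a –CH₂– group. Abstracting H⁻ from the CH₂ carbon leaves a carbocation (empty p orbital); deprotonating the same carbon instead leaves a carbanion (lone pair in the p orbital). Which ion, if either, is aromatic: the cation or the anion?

In both ions every ring atom is sp² and contributes a p orbital, so both rings are fully conjugated.
Cation: 6 × 2 + 0 = 12 π electrons → 4(3), antiaromatic.
Anion: 6 × 2 + 2 = 14 π electrons → 4(3)+2, aromatic.

The anion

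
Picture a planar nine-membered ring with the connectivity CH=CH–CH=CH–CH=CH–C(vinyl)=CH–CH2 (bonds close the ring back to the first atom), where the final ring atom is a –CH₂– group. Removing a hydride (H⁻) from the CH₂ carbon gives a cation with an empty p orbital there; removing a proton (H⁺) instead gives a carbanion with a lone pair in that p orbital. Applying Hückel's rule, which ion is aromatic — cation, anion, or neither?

Both ions have a continuous loop of p orbitals — each ring atom is sp².
Cation: 4 × 2 + 0 = 8 π electrons → 4(2), antiaromatic.
Anion: 4 × 2 + 2 = 10 π electrons → 4(2)+2, aromatic.

The anion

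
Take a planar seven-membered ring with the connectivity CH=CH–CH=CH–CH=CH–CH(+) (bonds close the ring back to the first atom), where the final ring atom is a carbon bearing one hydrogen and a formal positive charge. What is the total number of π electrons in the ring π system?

6

All ring atoms are sp² and supply a p orbital to the ring (the double-bond atoms are sp², each contributing one p electron; the carbocation has an empty p orbital); the conjugation is uninterrupted.
π-electron count: 3 × 2 = 6 from the double-bond units + 0 from the CH(+) atom = 6.
This is the tropylium cation.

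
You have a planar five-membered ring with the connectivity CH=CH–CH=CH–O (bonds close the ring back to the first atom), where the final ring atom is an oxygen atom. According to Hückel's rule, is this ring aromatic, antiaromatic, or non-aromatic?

All ring atoms are sp² and supply a p orbital to the ring (every atom in a ring double bond is sp² and brings one electron to the p orbital; the oxygen donates one lone pair from its p orbital); the conjugation is uninterrupted.
π-electron count: 2 × 2 = 4 from the double-bond units + 2 from the O atom = 6.
That gives a 4n+2 count (6, n = 1).
(The species described is furan.)

Aromatic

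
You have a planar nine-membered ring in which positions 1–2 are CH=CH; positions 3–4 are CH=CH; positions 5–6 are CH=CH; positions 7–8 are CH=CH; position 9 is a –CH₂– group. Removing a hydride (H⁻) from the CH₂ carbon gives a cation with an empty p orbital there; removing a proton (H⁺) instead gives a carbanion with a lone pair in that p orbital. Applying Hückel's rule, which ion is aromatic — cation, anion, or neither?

The anion

Both ions have a continuous loop of p orbitals — each ring atom is sp².
Cation: 4 × 2 + 0 = 8 π electrons → 4(2), antiaromatic.
Anion: 4 × 2 + 2 = 10 π electrons → 4(2)+2, aromatic.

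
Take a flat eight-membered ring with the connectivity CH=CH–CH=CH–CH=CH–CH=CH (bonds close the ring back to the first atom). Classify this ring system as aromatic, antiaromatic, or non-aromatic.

Every ring atom contributes a p orbital perpendicular to the ring (every atom in a ring double bond is sp² and brings one electron to the p orbital), so the π system is cyclic and fully conjugated.
Counting π electrons: 4 × 2 = 8 from the 4 double-bond units.
8 = 4(2); a planar, fully conjugated 4n system is antiaromatic.

Antiaromatic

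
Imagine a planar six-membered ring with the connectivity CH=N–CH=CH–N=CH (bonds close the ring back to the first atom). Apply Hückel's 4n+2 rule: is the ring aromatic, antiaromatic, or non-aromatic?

The p orbitals form a continuous loop: the double-bond atoms are sp², each contributing one p electron; each =N– nitrogen is pyridine-type (lone pair in the sp² plane, one electron in the p orbital). The ring is fully conjugated.
Counting π electrons: 3 × 2 = 6 from the 3 double-bond units.
Since 6 = 4·1 + 2, the ring meets the 4n+2 criterion.

Aromatic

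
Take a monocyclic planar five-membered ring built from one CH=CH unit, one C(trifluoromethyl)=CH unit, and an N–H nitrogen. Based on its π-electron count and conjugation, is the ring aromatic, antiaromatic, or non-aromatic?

Aromatic

Every ring atom contributes a p orbital perpendicular to the ring (the double-bond atoms are sp², each contributing one p electron; the pyrrole-type nitrogen donates its lone pair from the p orbital), so the π system is cyclic and fully conjugated.
Tallying contributions gives 2 × 2 = 4 from the double-bond units + 2 from the NH atom = 6.
6 = 4(1) + 2, which satisfies Hückel's 4n+2 rule.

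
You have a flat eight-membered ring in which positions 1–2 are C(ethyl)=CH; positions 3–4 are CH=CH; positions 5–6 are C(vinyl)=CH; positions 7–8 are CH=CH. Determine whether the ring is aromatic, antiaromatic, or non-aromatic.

Check conjugation: every atom in a ring double bond is sp² and brings one electron to the p orbital — every position has a p orbital, so the cyclic π system is continuous.
Adding the contributions, 4 × 2 = 8 from the 4 double-bond units.
8 = 4(2); a planar, fully conjugated 4n system is antiaromatic.

Antiaromatic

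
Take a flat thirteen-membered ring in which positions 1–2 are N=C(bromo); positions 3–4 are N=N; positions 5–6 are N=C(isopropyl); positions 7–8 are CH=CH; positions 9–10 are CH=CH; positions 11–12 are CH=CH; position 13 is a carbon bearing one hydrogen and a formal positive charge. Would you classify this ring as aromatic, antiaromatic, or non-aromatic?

Antiaromatic

Every ring atom contributes a p orbital perpendicular to the ring (each doubly-bonded ring atom is sp² with one p-orbital electron; the doubly-bonded nitrogens are pyridine-type — their lone pairs lie in the ring plane, leaving one electron in the p orbital; the carbocation has an empty p orbital), so the π system is cyclic and fully conjugated.
Tallying contributions gives 6 × 2 = 12 from the double-bond units + 0 from the CH(+) atom = 12.
With 12 = 4·3 π electrons, Hückel's rule classifies the planar ring as antiaromatic.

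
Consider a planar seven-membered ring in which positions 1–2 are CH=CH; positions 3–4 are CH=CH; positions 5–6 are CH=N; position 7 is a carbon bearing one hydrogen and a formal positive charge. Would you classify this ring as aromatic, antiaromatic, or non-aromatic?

The p orbitals form a continuous loop: each doubly-bonded ring atom is sp² with one p-orbital electron; each =N– nitrogen is pyridine-type (lone pair in the sp² plane, one electron in the p orbital); the carbocation has an empty p orbital. The ring is fully conjugated.
π-electron count: 3 × 2 = 6 from the double-bond units + 0 from the CH(+) atom = 6.
Since 6 = 4·1 + 2, the ring meets the 4n+2 criterion.

Aromatic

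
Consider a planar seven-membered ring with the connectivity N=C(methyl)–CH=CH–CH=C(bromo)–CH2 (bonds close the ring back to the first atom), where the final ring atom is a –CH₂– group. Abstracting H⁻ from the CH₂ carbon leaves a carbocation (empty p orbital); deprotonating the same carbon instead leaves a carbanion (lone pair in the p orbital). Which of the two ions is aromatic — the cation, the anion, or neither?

Once that carbon is sp², every ring atom has a p orbital and both ions are fully conjugated.
Cation: 3 × 2 + 0 = 6 π electrons → 4(1)+2, aromatic.
Anion: 3 × 2 + 2 = 8 π electrons → 4(2), antiaromatic.

The cation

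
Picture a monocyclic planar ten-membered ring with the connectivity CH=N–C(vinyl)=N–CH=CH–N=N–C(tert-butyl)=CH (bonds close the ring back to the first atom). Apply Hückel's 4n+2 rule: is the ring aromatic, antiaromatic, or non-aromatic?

Aromatic

All ring atoms are sp² and supply a p orbital to the ring (the double-bond atoms are sp², each contributing one p electron; each =N– nitrogen is pyridine-type (lone pair in the sp² plane, one electron in the p orbital)); the conjugation is uninterrupted.
Counting π electrons: 5 × 2 = 10 from the 5 double-bond units.
That gives a 4n+2 count (10, n = 2).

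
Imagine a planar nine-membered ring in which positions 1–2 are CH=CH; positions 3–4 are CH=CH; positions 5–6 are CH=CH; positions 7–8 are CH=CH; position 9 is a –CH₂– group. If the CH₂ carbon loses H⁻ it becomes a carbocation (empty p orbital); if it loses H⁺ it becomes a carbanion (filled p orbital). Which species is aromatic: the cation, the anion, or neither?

The anion

In either ion the ring is fully conjugated: every atom, including the new sp² carbon, supplies a p orbital.
Cation: 4 × 2 + 0 = 8 π electrons → 4(2), antiaromatic.
Anion: 4 × 2 + 2 = 10 π electrons → 4(2)+2, aromatic.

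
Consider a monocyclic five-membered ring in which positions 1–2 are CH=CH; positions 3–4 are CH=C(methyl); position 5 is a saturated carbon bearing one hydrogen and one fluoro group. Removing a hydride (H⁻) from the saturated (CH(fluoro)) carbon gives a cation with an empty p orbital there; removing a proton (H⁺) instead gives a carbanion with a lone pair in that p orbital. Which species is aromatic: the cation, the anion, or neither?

In either ion the ring is fully conjugated: every atom, including the new sp² carbon, supplies a p orbital.
Cation: 2 × 2 + 0 = 4 π electrons → 4(1), antiaromatic.
Anion: 2 × 2 + 2 = 6 π electrons → 4(1)+2, aromatic.

The anion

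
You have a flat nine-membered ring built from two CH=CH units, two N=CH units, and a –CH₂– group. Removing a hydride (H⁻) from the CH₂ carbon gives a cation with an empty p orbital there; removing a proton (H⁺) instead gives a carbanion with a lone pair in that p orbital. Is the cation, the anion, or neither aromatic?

The anion

In both ions every ring atom is sp² and contributes a p orbital, so both rings are fully conjugated.
Cation: 4 × 2 + 0 = 8 π electrons → 4(2), antiaromatic.
Anion: 4 × 2 + 2 = 10 π electrons → 4(2)+2, aromatic.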